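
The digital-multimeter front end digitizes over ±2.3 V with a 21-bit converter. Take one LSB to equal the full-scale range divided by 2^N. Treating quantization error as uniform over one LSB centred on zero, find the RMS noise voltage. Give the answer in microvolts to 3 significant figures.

The full-scale span is 2.3 − (-2.3) = 4.6 V.
LSB = 4.6 V ÷ 2^21 = 4.6/2097152 V = 2.1935 µV.
For a uniform distribution on [−LSB/2, +LSB/2], V_rms = LSB/√12 = 2.1935 µV/3.4641 = 0.633 µV.

0.633 µV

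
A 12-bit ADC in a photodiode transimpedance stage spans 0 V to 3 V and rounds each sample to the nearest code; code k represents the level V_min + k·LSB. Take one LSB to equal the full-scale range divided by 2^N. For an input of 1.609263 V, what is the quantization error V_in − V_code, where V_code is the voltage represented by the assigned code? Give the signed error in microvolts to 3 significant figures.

Full-scale range = 3 V. LSB = 3 V / 2^12 ≈ 0.7324 mV.
(1.609263 − (0)) / LSB = 1.609263 × 4096/3 = 2197.1804. Nearest integer: k = 2197.
V_code = V_min + k × range/2^12 = 0 + 2197 × 3/4096 = 1.609130859 V.
e = 1.609263 − (1.609130859) = +132 µV.

+132 µV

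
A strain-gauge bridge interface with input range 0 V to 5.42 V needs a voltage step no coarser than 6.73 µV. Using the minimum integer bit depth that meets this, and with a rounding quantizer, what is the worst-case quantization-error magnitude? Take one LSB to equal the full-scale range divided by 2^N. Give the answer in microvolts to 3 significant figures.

2.58 µV

V_FS = 5.42 V.
Required number of levels: 5.42/6.73 µV = 805350; smallest N with 2^N ≥ that is 20.
One LSB is 5.42 V / 1048576 = 5.1689 µV.
Half an LSB is 2.58 µV.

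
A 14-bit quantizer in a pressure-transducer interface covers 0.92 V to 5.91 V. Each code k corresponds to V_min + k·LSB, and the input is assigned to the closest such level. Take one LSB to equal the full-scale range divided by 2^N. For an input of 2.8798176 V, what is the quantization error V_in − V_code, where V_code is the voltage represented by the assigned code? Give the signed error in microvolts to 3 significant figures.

Full-scale range = 5.91 V − (0.92 V) = 4.99 V. LSB = 4.99 V / 2^14 ≈ 304.6 µV.
Position in LSBs: (2.8798176 − (0.92)) × 16384/4.99 = 6434.7999; rounding gives k = 6435.
V_code = V_min + k × range/2^14 = 0.92 + 6435 × 4.99/16384 = 2.8798785400 V.
V_in − V_code = 2.8798176 − (2.8798785400) = −60.9 µV.

−60.9 µV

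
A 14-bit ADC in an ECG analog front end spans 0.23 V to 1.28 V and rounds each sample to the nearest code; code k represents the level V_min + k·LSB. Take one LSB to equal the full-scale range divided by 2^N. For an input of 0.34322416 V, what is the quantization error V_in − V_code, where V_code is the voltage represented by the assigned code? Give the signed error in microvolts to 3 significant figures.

−17.4 µV

Full-scale range = 1.28 V − (0.23 V) = 1.05 V. LSB = 1.05 V / 2^14 ≈ 64.09 µV.
(0.34322416 − (0.23)) / LSB = 0.11322416 × 16384/1.05 = 1766.7282. Nearest integer: k = 1767.
V_code = V_min + k × range/2^14 = 0.23 + 1767 × 1.05/16384 = 0.34324157715 V.
e = 0.34322416 − (0.34324157715) = −17.4 µV.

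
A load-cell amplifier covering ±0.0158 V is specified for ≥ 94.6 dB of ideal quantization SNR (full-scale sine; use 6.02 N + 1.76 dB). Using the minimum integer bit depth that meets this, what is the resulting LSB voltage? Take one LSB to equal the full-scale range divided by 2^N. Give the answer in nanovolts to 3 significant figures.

The full-scale span is 0.0158 − (-0.0158) = 0.0316 V.
Solving 6.02 N ≥ 94.6 − 1.76: N ≥ 15.422. Round up → N = 16.
One LSB is 0.0316 V / 65536 = 482 nV.

482 nV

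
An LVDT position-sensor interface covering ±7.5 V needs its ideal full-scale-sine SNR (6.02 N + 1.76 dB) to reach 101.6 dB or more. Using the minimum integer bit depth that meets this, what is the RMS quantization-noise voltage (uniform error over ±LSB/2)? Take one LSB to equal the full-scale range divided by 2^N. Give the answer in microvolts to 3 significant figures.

Full-scale range = 7.5 V − (-7.5 V) = 15 V.
Required N = ⌈(101.6 − 1.76)/6.02⌉ = ⌈16.585⌉ = 17.
Step size = 15/131072 V = 114.44 µV.
V_rms = LSB/√12 = 33.0 µV.

33.0 µV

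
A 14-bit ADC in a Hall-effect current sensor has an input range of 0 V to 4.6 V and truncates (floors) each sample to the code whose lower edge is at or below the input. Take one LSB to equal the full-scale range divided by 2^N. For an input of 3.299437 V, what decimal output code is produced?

Range is 4.6 V. LSB = 4.6 V / 2^14 ≈ 280.8 µV.
code = ⌊(V_in − V_min)/LSB⌋ = ⌊(V_in − V_min) × 2^14 / range⌋
     = ⌊(3.299437 − (0)) × 16384 / 4.6⌋ = ⌊3.299437 × 16384/4.6⌋
     = ⌊11751.734⌋ = 11751.

11751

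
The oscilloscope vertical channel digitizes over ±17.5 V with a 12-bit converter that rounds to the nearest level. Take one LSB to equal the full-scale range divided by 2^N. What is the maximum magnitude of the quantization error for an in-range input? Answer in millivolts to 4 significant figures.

The full-scale span is 17.5 − (-17.5) = 35 V.
One LSB is 35 V / 4096 = 8.54492 mV.
Worst-case error for round-to-nearest is half an LSB: 4.272 mV.

4.272 mV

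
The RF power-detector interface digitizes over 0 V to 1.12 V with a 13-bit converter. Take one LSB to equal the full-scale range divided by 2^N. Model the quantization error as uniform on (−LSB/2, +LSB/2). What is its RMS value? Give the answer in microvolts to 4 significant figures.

39.47 µV

Span = 1.12 V.
LSB = 1.12 V / 2^13 = 136.719 µV.
σ_q = LSB/√12 = 136.719 µV/3.4641 = 39.47 µV.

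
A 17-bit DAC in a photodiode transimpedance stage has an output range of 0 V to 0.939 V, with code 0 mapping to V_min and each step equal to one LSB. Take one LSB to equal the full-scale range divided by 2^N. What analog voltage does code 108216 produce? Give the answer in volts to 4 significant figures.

0.7753 V

Full-scale range = 0.939 V. LSB = 0.939 V / 2^17.
V_out = V_min + code × LSB = 0 V + 108216 × 0.939 V / 131072
      = 0 V + 0.775260 V = 0.775260 V.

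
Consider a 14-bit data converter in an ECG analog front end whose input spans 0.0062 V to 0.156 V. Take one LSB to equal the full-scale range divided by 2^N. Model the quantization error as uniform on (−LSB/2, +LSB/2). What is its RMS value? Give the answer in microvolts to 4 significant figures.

2.639 µV

Full-scale range = 0.156 V − (0.0062 V) = 0.1498 V.
Step size = 0.1498/16384 V = 9.14307 µV.
σ_q = LSB/√12 = 9.14307 µV/3.4641 = 2.639 µV.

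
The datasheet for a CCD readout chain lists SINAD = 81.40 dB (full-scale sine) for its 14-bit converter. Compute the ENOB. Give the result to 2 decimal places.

Inverting SNR = 6.02 N + 1.76: N_eff = (81.40 − 1.76)/6.02 = 13.2292.

13.23 bits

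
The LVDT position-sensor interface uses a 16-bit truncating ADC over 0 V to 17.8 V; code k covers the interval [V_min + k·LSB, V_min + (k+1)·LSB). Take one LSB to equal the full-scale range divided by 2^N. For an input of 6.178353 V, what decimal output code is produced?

Full-scale range = 17.8 V. LSB = 17.8 V / 2^16 ≈ 271.6 µV.
code = ⌊(V_in − V_min)/LSB⌋ = ⌊(V_in − V_min) × 2^16 / range⌋
     = ⌊(6.178353 − (0)) × 65536 / 17.8⌋ = ⌊6.178353 × 65536/17.8⌋
     = ⌊22747.446⌋ = 22747.

22747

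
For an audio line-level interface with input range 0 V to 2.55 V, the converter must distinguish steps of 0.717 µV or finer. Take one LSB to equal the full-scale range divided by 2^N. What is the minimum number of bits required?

22 bits

Span = 2.55 V.
Need 2^N ≥ 2.55 V / 0.717 µV = 3.556e6 → N_min = 22.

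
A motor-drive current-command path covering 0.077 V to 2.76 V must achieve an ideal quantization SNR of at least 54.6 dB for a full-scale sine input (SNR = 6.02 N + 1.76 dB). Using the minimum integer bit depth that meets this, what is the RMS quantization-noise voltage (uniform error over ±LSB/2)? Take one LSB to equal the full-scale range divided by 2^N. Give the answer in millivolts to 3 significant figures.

Full-scale range = 2.76 V − (0.077 V) = 2.683 V.
Solving 6.02 N ≥ 54.6 − 1.76: N ≥ 8.777. Round up → N = 9.
One LSB is 2.683 V / 512 = 5.2402 mV.
V_rms = LSB/√12 = 1.51 mV.

1.51 mV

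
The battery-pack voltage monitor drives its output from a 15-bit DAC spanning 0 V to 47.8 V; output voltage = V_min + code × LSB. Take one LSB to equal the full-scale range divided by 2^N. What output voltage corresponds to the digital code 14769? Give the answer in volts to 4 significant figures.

Range is 47.8 V. LSB = 47.8 V / 2^15.
Output = V_min + (14769/32768) × range = 0 + 0.450714 × 47.8 V
      = 0 + 21.5441 = 21.5441 V.

21.54 V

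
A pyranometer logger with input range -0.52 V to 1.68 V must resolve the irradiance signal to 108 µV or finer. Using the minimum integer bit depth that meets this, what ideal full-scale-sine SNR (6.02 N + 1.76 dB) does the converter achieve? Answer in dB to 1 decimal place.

The full-scale span is 1.68 − (-0.52) = 2.2 V.
2.2 V / 108 µV = 20370. Since 2^14 = 16384 and 2^15 = 32768, N = 15.
SNR = 6.02 × 15 + 1.76 = 92.06 dB.

92.1 dB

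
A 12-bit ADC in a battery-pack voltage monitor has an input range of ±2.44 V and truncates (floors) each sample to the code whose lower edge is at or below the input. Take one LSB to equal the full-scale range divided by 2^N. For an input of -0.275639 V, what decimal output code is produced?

Range = 2.44 − (-2.44) = 4.88 V. LSB = 4.88 V / 2^12 ≈ 1.191 mV.
(V_in − V_min) × 2^12/range = (-0.275639 − (-2.44)) × 4096/4.88 = 1816.644.
Floor → code = 1816.

1816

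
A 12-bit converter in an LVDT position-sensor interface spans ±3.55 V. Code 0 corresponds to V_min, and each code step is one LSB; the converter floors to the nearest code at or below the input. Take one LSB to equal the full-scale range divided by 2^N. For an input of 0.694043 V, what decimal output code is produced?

2448

Full-scale range = 3.55 V − (-3.55 V) = 7.1 V. LSB = 7.1 V / 2^12 ≈ 1.733 mV.
V_in − V_min = 0.694043 − (-3.55) = 4.244043 V.
Divide by LSB: 4.244043 × 4096/7.1 = 2448.3944.
Truncating gives code 2448.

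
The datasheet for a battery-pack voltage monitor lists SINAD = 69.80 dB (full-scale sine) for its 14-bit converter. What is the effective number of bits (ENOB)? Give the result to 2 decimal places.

11.30 bits

Inverting SNR = 6.02 N + 1.76: N_eff = (69.80 − 1.76)/6.02 = 11.3023.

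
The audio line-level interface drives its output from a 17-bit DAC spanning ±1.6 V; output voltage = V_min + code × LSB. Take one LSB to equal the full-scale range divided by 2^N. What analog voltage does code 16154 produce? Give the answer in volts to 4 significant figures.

Span: 1.6 V − (-1.6 V) = 3.2 V. LSB = 3.2 V / 2^17.
Output = V_min + (16154/131072) × range = -1.6 + 0.123245 × 3.2 V
      = -1.6 V + 0.394385 V = -1.20562 V.

-1.206 V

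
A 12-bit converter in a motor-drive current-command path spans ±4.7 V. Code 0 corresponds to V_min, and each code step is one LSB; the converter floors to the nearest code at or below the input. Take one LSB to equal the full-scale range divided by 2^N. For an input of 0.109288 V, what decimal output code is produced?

2095

Full-scale range = 4.7 V − (-4.7 V) = 9.4 V. LSB = 9.4 V / 2^12 ≈ 2.295 mV.
V_in − V_min = 0.109288 − (-4.7) = 4.809288 V.
Divide by LSB: 4.809288 × 4096/9.4 = 2095.6217.
Truncating gives code 2095.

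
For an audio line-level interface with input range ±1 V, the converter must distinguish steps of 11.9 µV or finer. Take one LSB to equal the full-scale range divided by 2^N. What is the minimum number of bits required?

18 bits

Range = 1 − (-1) = 2 V.
Required number of levels: 2/11.9 µV = 168070; smallest N with 2^N ≥ that is 18.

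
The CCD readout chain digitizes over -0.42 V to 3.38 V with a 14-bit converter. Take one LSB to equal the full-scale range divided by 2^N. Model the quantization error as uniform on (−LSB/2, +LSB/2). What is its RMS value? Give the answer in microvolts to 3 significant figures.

Span: 3.38 V − (-0.42 V) = 3.8 V.
One LSB is 3.8 V / 16384 = 231.93 µV.
V_rms = LSB/√12 = 231.93 µV / √12 = 67.0 µV.

67.0 µV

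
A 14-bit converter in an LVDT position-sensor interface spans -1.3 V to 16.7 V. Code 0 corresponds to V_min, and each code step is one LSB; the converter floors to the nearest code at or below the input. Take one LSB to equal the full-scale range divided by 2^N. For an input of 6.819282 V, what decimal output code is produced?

The full-scale span is 16.7 − (-1.3) = 18 V. LSB = 18 V / 2^14 ≈ 1.099 mV.
code = ⌊(V_in − V_min)/LSB⌋ = ⌊(V_in − V_min) × 2^14 / range⌋
     = ⌊(6.819282 − (-1.3)) × 16384 / 18⌋ = ⌊8.119282 × 16384/18⌋
     = ⌊7390.351⌋ = 7390.

7390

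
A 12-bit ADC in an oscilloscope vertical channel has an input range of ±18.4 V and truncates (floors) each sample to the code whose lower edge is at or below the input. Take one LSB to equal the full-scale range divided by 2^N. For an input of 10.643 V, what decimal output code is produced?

Range = 18.4 − (-18.4) = 36.8 V. LSB = 36.8 V / 2^12 ≈ 8.984 mV.
code = ⌊(V_in − V_min)/LSB⌋ = ⌊(V_in − V_min) × 2^12 / range⌋
     = ⌊(10.643 − (-18.4)) × 4096 / 36.8⌋ = ⌊29.043 × 4096/36.8⌋
     = ⌊3232.612⌋ = 3232.

3232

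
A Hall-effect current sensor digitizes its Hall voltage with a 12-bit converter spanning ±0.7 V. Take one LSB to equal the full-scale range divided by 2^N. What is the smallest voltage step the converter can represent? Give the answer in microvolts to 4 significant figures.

341.8 µV

The full-scale span is 0.7 − (-0.7) = 1.4 V.
2^12 = 4096 levels.
LSB = 1.4 V ÷ 2^12 = 1.4/4096 V = 341.8 µV.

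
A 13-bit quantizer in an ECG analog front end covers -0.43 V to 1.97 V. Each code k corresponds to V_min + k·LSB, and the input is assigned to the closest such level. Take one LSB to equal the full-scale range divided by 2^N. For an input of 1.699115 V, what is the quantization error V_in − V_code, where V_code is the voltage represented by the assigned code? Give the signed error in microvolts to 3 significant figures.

+111 µV

Range = 1.97 − (-0.43) = 2.4 V. LSB = 2.4 V / 2^13 ≈ 293.0 µV.
Position in LSBs: (1.699115 − (-0.43)) × 8192/2.4 = 7267.3792; rounding gives k = 7267.
Reconstructed level: -0.43 + 7267 × 2.4/8192 V = 1.699003906 V.
V_in − V_code = 1.699115 − (1.699003906) = +111 µV.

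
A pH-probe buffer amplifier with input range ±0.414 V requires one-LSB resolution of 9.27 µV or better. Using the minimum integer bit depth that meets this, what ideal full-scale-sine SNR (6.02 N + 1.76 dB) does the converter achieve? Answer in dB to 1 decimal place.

Full-scale range = 0.414 V − (-0.414 V) = 0.828 V.
Need 2^N ≥ 0.828 V / 9.27 µV = 89320 → N_min = 17.
SNR = 6.02 × 17 + 1.76 = 104.10 dB.

104.1 dB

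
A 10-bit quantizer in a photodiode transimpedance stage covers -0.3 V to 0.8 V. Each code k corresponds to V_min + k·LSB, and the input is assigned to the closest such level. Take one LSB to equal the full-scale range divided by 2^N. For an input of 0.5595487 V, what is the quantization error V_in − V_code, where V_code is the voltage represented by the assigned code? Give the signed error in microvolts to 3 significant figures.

+174 µV

Span: 0.8 V − (-0.3 V) = 1.1 V. LSB = 1.1 V / 2^10 ≈ 1.074 mV.
(0.5595487 − (-0.3)) / LSB = 0.8595487 × 1024/1.1 = 800.1617. Nearest integer: k = 800.
Reconstructed level: -0.3 + 800 × 1.1/1024 V = 0.5593750000 V.
Error = V_in − V_code = 0.5595487 − (0.5593750000) = +174 µV.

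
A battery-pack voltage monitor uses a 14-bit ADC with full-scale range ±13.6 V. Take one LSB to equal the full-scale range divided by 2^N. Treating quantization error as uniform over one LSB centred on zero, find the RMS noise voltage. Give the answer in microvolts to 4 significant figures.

479.2 µV

The full-scale span is 13.6 − (-13.6) = 27.2 V.
Step size = 27.2/16384 V = 1.66016 mV.
σ_q = LSB/√12 = 1.66016 mV/3.4641 = 479.2 µV.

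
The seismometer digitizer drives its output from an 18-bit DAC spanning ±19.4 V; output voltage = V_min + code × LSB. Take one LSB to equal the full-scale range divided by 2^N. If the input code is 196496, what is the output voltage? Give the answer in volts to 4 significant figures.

The full-scale span is 19.4 − (-19.4) = 38.8 V. LSB = 38.8 V / 2^18.
V_out = V_min + code × LSB = -19.4 V + 196496 × 38.8 V / 262144
      = -19.4 V + 29.0834 V = 9.68342 V.

9.683 V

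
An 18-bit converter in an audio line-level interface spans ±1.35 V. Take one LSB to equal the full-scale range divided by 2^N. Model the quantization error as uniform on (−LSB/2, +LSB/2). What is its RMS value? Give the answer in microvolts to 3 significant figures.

The full-scale span is 1.35 − (-1.35) = 2.7 V.
One LSB is 2.7 V / 262144 = 10.300 µV.
σ_q = LSB/√12 = 10.300 µV/3.4641 = 2.97 µV.

2.97 µV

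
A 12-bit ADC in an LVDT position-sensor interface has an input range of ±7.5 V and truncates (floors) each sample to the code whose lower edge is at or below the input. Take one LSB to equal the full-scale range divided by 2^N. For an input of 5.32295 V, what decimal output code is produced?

3501

The full-scale span is 7.5 − (-7.5) = 15 V. LSB = 15 V / 2^12 ≈ 3.662 mV.
V_in − V_min = 5.32295 − (-7.5) = 12.82295 V.
Divide by LSB: 12.82295 × 4096/15 = 3501.5202.
Truncating gives code 3501.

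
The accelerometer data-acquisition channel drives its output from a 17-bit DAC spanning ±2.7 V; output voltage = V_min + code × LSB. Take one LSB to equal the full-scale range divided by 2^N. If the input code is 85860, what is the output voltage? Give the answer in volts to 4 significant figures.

The full-scale span is 2.7 − (-2.7) = 5.4 V. LSB = 5.4 V / 2^17.
Output = V_min + (85860/131072) × range = -2.7 + 0.655060 × 5.4 V
      = -2.7 + 3.53732 = 0.837323 V.

0.8373 V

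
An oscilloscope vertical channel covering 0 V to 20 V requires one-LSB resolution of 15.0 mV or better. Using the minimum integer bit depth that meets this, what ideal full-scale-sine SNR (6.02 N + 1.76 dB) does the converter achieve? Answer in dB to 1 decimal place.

68.0 dB

Span = 20 V.
20 V / 15.0 mV = 1333. Since 2^10 = 1024 and 2^11 = 2048, N = 11.
6.02(11) + 1.76 = 67.98 dB.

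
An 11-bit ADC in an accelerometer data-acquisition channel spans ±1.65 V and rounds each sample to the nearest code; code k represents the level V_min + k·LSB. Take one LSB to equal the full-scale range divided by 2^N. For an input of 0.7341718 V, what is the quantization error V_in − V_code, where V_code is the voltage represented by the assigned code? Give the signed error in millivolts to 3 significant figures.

The full-scale span is 1.65 − (-1.65) = 3.3 V. LSB = 3.3 V / 2^11 ≈ 1.611 mV.
Position in LSBs: (0.7341718 − (-1.65)) × 2048/3.3 = 1479.6315; rounding gives k = 1480.
V_code = -1.65 + (1480/2048) × 3.3 = 0.7347656250 V.
e = 0.7341718 − (0.7347656250) = −0.594 mV.

−0.594 mV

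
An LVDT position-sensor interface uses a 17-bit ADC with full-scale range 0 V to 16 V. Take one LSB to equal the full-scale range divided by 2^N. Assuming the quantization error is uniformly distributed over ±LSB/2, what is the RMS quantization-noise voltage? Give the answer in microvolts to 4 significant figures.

35.24 µV

Span = 16 V.
LSB = 16 V / 2^17 = 122.070 µV.
For a uniform distribution on [−LSB/2, +LSB/2], V_rms = LSB/√12 = 122.070 µV/3.4641 = 35.24 µV.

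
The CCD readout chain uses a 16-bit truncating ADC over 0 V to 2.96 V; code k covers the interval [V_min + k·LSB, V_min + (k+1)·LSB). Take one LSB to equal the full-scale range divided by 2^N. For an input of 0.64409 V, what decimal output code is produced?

14260

Full-scale range = 2.96 V. LSB = 2.96 V / 2^16 ≈ 45.17 µV.
(V_in − V_min) × 2^16/range = (0.64409 − (0)) × 65536/2.96 = 14260.501.
Floor → code = 14260.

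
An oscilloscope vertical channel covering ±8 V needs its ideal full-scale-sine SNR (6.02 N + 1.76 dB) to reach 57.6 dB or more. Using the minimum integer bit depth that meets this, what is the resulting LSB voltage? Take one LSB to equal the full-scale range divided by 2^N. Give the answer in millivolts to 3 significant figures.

Range = 8 − (-8) = 16 V.
Required N = ⌈(57.6 − 1.76)/6.02⌉ = ⌈9.276⌉ = 10.
Step size = 16/1024 V = 15.6 mV.

15.6 mV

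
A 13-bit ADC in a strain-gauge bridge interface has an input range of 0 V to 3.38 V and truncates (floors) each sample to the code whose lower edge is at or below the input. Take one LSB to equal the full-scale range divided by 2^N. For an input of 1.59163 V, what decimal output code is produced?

3857

Full-scale range = 3.38 V. LSB = 3.38 V / 2^13 ≈ 412.6 µV.
code = ⌊(V_in − V_min)/LSB⌋ = ⌊(V_in − V_min) × 2^13 / range⌋
     = ⌊(1.59163 − (0)) × 8192 / 3.38⌋ = ⌊1.59163 × 8192/3.38⌋
     = ⌊3857.584⌋ = 3857.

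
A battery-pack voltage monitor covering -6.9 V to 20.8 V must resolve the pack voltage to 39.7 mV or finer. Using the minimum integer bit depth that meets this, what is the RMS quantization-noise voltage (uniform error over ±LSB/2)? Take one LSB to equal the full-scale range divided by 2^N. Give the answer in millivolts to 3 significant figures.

7.81 mV

The full-scale span is 20.8 − (-6.9) = 27.7 V.
27.7 V / 39.7 mV = 697.7. Since 2^9 = 512 and 2^10 = 1024, N = 10.
One LSB is 27.7 V / 1024 = 27.051 mV.
σ_q = LSB/√12 = 27.051 mV/3.4641 = 7.81 mV.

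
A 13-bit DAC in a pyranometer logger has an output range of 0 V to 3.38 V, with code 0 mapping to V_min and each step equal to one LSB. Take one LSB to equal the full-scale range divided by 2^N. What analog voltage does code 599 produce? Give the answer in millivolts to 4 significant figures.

Full-scale range = 3.38 V. LSB = 3.38 V / 2^13.
V_out = 0 + 599 × (3.38/8192) V
      = 0 V + 0.247146 V = 0.247146 V.

247.1 mV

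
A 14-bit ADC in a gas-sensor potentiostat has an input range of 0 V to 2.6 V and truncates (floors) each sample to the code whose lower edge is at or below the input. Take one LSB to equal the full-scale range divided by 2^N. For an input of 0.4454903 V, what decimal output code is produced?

2807

V_FS = 2.6 V. LSB = 2.6 V / 2^14 ≈ 158.7 µV.
(V_in − V_min) × 2^14/range = (0.4454903 − (0)) × 16384/2.6 = 2807.274.
Floor → code = 2807.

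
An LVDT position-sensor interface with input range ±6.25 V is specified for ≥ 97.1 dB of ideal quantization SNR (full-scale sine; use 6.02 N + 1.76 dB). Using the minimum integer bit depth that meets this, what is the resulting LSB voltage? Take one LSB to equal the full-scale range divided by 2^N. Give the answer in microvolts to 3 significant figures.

Span: 6.25 V − (-6.25 V) = 12.5 V.
N ≥ (97.1 − 1.76)/6.02 = 15.837 → N_min = 16.
One LSB is 12.5 V / 65536 = 191 µV.

191 µV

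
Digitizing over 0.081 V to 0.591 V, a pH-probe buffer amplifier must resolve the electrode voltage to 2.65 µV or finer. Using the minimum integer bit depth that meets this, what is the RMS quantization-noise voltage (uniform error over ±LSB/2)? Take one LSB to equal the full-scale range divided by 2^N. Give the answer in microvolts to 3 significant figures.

Range = 0.591 − (0.081) = 0.51 V.
0.51 V / 2.65 µV = 192500. Since 2^17 = 131072 and 2^18 = 262144, N = 18.
LSB = 0.51 V / 2^18 = 1.9455 µV.
V_rms = LSB/√12 = 0.562 µV.

0.562 µV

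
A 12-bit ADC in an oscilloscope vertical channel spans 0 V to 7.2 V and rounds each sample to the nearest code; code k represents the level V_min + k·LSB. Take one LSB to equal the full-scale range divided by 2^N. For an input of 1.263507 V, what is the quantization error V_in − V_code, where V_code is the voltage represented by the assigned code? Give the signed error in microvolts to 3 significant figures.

Full-scale range = 7.2 V. LSB = 7.2 V / 2^12 ≈ 1.758 mV.
(V_in − V_min)/LSB = (1.263507 − (0)) × 4096/7.2 = 718.7951 → nearest code k = 719.
Reconstructed level: 0 + 719 × 7.2/4096 V = 1.263867188 V.
V_in − V_code = 1.263507 − (1.263867188) = −360 µV.

−360 µV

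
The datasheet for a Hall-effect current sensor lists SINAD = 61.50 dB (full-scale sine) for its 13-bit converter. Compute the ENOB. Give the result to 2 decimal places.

9.92 bits

(61.50 − 1.76) / 6.02 = 59.74/6.02 = 9.9236 effective bits.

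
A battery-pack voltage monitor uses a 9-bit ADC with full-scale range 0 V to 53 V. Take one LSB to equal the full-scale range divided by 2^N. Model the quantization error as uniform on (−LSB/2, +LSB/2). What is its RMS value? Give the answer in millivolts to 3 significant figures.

V_FS = 53 V.
LSB = 53 V / 2^9 = 103.52 mV.
RMS of a uniform error over width LSB is LSB/√12 = 29.9 mV.

29.9 mV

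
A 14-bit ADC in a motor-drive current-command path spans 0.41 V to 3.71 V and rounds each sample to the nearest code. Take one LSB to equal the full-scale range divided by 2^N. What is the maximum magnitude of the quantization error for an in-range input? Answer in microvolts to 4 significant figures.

100.7 µV

Range = 3.71 − (0.41) = 3.3 V.
LSB = 3.3 V ÷ 2^14 = 3.3/16384 V = 201.416 µV.
|e|_max = LSB/2 = 100.7 µV.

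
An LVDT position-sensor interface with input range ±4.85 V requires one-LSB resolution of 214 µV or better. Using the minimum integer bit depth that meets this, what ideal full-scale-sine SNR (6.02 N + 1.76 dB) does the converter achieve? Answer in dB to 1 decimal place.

98.1 dB

Full-scale range = 4.85 V − (-4.85 V) = 9.7 V.
Levels needed ≥ 9.7/214 µV = 45330. 2^16 = 65536 suffices, so N_min = 16.
6.02(16) + 1.76 = 98.08 dB.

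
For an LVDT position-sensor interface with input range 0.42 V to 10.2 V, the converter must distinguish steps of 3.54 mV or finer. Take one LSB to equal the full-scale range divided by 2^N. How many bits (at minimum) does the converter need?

12 bits

Full-scale range = 10.2 V − (0.42 V) = 9.78 V.
Levels needed ≥ 9.78/3.54 mV = 2763. 2^12 = 4096 suffices, so N_min = 12.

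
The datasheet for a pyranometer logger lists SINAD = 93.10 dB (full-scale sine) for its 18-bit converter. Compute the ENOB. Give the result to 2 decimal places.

ENOB = (93.10 − 1.76)/6.02 = 15.1728 bits.

15.17 bits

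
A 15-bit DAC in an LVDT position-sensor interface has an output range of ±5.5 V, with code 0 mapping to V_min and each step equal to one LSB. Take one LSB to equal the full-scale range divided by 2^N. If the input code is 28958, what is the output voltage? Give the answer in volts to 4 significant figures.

4.221 V

Range = 5.5 − (-5.5) = 11 V. LSB = 11 V / 2^15.
Output = V_min + (28958/32768) × range = -5.5 + 0.883728 × 11 V
      = -5.5 V + 9.72101 V = 4.22101 V.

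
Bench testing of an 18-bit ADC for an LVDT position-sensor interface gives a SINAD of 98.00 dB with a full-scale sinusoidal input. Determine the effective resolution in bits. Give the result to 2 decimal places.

15.99 bits

ENOB = (SINAD − 1.76) / 6.02 = (98.00 − 1.76) / 6.02 = 96.24 / 6.02 = 15.9867.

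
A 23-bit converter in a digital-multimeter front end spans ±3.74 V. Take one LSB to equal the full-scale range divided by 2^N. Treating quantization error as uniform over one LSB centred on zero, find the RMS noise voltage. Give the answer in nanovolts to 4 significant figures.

The full-scale span is 3.74 − (-3.74) = 7.48 V.
LSB = 7.48 V ÷ 2^23 = 7.48/8388608 V = 0.891685 µV.
V_rms = LSB/√12 = 0.891685 µV / √12 = 257.4 nV.

257.4 nV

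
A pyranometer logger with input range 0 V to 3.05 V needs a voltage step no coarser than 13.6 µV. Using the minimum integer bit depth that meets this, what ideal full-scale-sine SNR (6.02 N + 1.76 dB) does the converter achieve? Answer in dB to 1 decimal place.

V_FS = 3.05 V.
Need 2^N ≥ 3.05 V / 13.6 µV = 224300 → N_min = 18.
6.02(18) + 1.76 = 110.12 dB.

110.1 dB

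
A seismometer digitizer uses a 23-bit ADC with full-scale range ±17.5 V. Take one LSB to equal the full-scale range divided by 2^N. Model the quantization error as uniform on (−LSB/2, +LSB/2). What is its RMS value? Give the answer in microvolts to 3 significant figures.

Range = 17.5 − (-17.5) = 35 V.
Step size = 35/8388608 V = 4.1723 µV.
RMS of a uniform error over width LSB is LSB/√12 = 1.20 µV.

1.20 µV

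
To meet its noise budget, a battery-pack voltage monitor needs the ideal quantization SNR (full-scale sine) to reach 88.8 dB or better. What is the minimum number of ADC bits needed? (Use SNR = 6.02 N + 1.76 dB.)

6.02 N + 1.76 ≥ 88.8 gives N ≥ 14.458, so the minimum integer is 15.

15 bits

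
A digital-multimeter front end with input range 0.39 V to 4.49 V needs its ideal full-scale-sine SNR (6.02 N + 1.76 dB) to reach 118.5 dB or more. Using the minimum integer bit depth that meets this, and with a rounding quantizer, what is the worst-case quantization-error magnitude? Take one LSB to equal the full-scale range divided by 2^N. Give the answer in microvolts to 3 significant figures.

1.96 µV

Full-scale range = 4.49 V − (0.39 V) = 4.1 V.
N ≥ (118.5 − 1.76)/6.02 = 19.392 → N_min = 20.
LSB = 4.1 V ÷ 2^20 = 4.1/1048576 V = 3.9101 µV.
Half an LSB is 1.96 µV.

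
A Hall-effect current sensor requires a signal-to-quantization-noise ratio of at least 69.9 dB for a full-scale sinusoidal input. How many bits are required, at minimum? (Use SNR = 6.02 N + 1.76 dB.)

N ≥ (69.9 − 1.76)/6.02 = 11.319 → N_min = 12.

12 bits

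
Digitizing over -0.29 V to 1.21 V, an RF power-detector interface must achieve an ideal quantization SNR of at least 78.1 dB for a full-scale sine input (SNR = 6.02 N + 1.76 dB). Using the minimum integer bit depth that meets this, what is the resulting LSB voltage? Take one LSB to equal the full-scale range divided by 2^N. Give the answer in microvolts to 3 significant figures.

The full-scale span is 1.21 − (-0.29) = 1.5 V.
Required N = ⌈(78.1 − 1.76)/6.02⌉ = ⌈12.681⌉ = 13.
Step size = 1.5/8192 V = 183 µV.

183 µV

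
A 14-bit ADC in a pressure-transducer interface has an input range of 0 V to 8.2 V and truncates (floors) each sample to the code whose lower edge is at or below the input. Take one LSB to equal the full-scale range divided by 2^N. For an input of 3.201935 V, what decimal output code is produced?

Span = 8.2 V. LSB = 8.2 V / 2^14 ≈ 0.5005 mV.
code = ⌊(V_in − V_min)/LSB⌋ = ⌊(V_in − V_min) × 2^14 / range⌋
     = ⌊(3.201935 − (0)) × 16384 / 8.2⌋ = ⌊3.201935 × 16384/8.2⌋
     = ⌊6397.622⌋ = 6397.

6397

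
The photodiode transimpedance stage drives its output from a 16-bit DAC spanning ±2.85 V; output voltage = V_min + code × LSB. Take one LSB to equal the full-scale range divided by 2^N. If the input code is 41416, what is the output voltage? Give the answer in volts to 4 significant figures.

The full-scale span is 2.85 − (-2.85) = 5.7 V. LSB = 5.7 V / 2^16.
V_out = -2.85 + 41416 × (5.7/65536) V
      = -2.85 V + 3.60216 V = 0.752161 V.

0.7522 V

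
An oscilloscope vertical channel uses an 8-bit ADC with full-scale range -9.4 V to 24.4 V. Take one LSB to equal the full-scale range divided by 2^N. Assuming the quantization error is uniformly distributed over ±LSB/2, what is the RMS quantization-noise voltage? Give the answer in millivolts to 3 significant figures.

38.1 mV

Range = 24.4 − (-9.4) = 33.8 V.
One LSB is 33.8 V / 256 = 132.03 mV.
V_rms = LSB/√12 = 132.03 mV / √12 = 38.1 mV.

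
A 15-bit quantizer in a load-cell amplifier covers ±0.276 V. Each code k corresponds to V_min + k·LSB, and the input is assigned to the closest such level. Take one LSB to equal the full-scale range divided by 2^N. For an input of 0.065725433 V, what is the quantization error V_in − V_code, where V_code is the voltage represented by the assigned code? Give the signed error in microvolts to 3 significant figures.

−6.50 µV

The full-scale span is 0.276 − (-0.276) = 0.552 V. LSB = 0.552 V / 2^15 ≈ 16.85 µV.
Position in LSBs: (0.065725433 − (-0.276)) × 32768/0.552 = 20285.6141; rounding gives k = 20286.
V_code = -0.276 + (20286/32768) × 0.552 = 0.065731933594 V.
Error = V_in − V_code = 0.065725433 − (0.065731933594) = −6.50 µV.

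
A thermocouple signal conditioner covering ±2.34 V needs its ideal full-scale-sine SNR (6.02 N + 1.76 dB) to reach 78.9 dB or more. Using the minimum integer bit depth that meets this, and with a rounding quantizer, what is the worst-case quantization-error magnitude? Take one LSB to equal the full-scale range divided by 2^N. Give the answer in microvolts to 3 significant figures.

Full-scale range = 2.34 V − (-2.34 V) = 4.68 V.
6.02 N + 1.76 ≥ 78.9 gives N ≥ 12.814, so the minimum integer is 13.
One LSB is 4.68 V / 8192 = 0.57129 mV.
Half an LSB is 286 µV.

286 µV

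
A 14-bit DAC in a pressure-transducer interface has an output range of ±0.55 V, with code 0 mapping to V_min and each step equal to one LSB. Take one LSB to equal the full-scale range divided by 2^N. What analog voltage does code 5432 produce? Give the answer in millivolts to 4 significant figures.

-185.3 mV

Range = 0.55 − (-0.55) = 1.1 V. LSB = 1.1 V / 2^14.
Output = V_min + (5432/16384) × range = -0.55 + 0.331543 × 1.1 V
      = -0.55 V + 0.364697 V = -0.185303 V.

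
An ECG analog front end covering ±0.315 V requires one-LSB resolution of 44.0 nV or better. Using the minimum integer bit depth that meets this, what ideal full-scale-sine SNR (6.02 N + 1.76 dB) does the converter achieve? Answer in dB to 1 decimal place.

146.2 dB

Range = 0.315 − (-0.315) = 0.63 V.
Required number of levels: 0.63/44.0 nV = 1.4318e7; smallest N with 2^N ≥ that is 24.
Ideal SNR at N = 24: 6.02·24 + 1.76 = 146.2 dB.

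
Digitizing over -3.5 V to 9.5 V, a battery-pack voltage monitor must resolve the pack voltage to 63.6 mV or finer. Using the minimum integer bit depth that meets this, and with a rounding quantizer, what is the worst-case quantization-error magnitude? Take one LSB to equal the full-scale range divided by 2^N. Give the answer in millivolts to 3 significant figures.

25.4 mV

Full-scale range = 9.5 V − (-3.5 V) = 13 V.
Need 2^N ≥ 13 V / 63.6 mV = 204.4 → N_min = 8.
Step size = 13/256 V = 50.781 mV.
|e|_max = LSB/2 = 25.4 mV.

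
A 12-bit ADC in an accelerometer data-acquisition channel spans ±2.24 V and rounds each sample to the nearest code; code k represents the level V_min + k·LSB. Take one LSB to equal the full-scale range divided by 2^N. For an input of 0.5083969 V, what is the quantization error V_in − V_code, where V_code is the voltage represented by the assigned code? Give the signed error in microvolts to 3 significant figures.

Span: 2.24 V − (-2.24 V) = 4.48 V. LSB = 4.48 V / 2^12 ≈ 1.094 mV.
(0.5083969 − (-2.24)) / LSB = 2.7483969 × 4096/4.48 = 2512.8200. Nearest integer: k = 2513.
Reconstructed level: -2.24 + 2513 × 4.48/4096 V = 0.5085937500 V.
V_in − V_code = 0.5083969 − (0.5085937500) = −197 µV.

−197 µV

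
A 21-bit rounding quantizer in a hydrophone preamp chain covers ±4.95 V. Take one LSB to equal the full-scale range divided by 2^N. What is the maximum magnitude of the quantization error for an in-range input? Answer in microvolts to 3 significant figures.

2.36 µV

Span: 4.95 V − (-4.95 V) = 9.9 V.
LSB = 9.9 V ÷ 2^21 = 9.9/2097152 V = 4.7207 µV.
|e|_max = LSB/2 = 2.36 µV.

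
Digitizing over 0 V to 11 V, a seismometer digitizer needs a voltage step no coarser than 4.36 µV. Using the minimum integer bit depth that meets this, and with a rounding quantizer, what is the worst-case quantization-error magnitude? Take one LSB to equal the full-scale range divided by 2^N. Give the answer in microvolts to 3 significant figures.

Full-scale range = 11 V.
Levels needed ≥ 11/4.36 µV = 2.523e6. 2^22 = 4194304 suffices, so N_min = 22.
Step size = 11/4194304 V = 2.6226 µV.
|e|_max = LSB/2 = 1.31 µV.

1.31 µV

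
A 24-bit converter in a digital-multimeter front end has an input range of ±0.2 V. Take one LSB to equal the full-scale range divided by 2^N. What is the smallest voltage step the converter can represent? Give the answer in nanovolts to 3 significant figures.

23.8 nV

Span: 0.2 V − (-0.2 V) = 0.4 V.
2^24 = 16777216 levels.
One LSB is 0.4 V / 16777216 = 23.8 nV.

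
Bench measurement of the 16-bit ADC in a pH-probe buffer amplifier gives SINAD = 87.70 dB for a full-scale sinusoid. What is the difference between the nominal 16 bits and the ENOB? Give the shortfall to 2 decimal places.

1.72 bits

Effective bits = (87.70 − 1.76)/6.02 = 14.2757.
16 − 14.2757 = 1.72 bits below nominal.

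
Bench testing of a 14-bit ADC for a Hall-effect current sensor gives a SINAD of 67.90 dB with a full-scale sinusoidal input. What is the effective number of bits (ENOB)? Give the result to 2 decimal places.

10.99 bits

Inverting SNR = 6.02 N + 1.76: N_eff = (67.90 − 1.76)/6.02 = 10.9867.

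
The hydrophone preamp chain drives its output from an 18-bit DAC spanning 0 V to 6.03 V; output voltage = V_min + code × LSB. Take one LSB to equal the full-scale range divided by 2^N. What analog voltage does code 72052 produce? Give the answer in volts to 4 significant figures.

V_FS = 6.03 V. LSB = 6.03 V / 2^18.
V_out = V_min + code × LSB = 0 V + 72052 × 6.03 V / 262144
      = 0 + 1.65739 = 1.65739 V.

1.657 V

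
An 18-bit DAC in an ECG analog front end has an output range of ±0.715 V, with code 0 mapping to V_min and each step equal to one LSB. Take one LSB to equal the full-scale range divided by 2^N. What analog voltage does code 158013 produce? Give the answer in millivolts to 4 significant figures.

Full-scale range = 0.715 V − (-0.715 V) = 1.43 V. LSB = 1.43 V / 2^18.
Output = V_min + (158013/262144) × range = -0.715 + 0.602772 × 1.43 V
      = -0.715 V + 0.861964 V = 0.146964 V.

147.0 mV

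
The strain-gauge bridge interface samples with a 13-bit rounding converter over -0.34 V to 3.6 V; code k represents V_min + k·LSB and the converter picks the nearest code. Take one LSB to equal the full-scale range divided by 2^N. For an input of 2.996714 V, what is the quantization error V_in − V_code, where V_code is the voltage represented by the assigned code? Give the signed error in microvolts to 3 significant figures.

Full-scale range = 3.6 V − (-0.34 V) = 3.94 V. LSB = 3.94 V / 2^13 ≈ 481.0 µV.
(2.996714 − (-0.34)) / LSB = 3.336714 × 8192/3.94 = 6937.6551. Nearest integer: k = 6938.
V_code = -0.34 + (6938/8192) × 3.94 = 2.996879883 V.
Error = V_in − V_code = 2.996714 − (2.996879883) = −166 µV.

−166 µV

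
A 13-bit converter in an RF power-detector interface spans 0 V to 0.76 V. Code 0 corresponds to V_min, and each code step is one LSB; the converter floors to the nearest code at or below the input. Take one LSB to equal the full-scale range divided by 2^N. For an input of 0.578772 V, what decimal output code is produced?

6238

Span = 0.76 V. LSB = 0.76 V / 2^13 ≈ 92.77 µV.
(V_in − V_min) × 2^13/range = (0.578772 − (0)) × 8192/0.76 = 6238.553.
Floor → code = 6238.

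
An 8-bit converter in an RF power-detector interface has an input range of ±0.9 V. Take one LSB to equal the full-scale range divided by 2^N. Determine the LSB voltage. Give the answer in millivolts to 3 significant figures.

7.03 mV

Full-scale range = 0.9 V − (-0.9 V) = 1.8 V.
There are 2^8 = 256 steps.
One LSB is 1.8 V / 256 = 7.03 mV.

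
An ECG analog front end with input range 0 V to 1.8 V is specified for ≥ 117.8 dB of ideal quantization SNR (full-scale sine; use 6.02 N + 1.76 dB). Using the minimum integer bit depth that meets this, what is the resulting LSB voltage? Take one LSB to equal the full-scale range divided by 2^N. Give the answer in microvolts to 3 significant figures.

V_FS = 1.8 V.
6.02 N + 1.76 ≥ 117.8 gives N ≥ 19.276, so the minimum integer is 20.
Step size = 1.8/1048576 V = 1.72 µV.

1.72 µV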